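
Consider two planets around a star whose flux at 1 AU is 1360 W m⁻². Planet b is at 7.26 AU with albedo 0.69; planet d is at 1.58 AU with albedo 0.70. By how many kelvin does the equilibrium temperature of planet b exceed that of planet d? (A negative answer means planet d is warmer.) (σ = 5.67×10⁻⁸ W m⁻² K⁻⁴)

T_eq = [S₀(1−A)/(4σd²)]^(1/4), so T ∝ (1−A)^(1/4) / √d.
T₁ = [1360×0.31/(4×5.67×10⁻⁸×7.26²)]^(1/4) = 77.06 K.
T₂ = [1360×0.30/(4×5.67×10⁻⁸×1.58²)]^(1/4) = 163.84 K.

ΔT ≈ -86.8 K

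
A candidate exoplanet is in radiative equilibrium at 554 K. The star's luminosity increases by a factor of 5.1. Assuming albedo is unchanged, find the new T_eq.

T_eq ∝ L^(1/4) · d^(−1/2).
T′ = 554 × 5.1^(1/4) = 833 K.

T_eq ≈ 833 K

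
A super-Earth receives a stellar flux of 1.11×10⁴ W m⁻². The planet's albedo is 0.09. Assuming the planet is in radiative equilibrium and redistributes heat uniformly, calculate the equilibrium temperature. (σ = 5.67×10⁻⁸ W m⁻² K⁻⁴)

T_eq ≈ 459 K

Energy balance: absorbed = emitted ⇒ πR²·S(1−A) = 4πR²·σT_eq⁴, so T_eq⁴ = S(1−A)/(4σ).
T_eq = [1.11×10⁴ × 0.91 / (4 × 5.67×10⁻⁸)]^(1/4) = (4.45×10¹⁰)^(1/4) = 459 K.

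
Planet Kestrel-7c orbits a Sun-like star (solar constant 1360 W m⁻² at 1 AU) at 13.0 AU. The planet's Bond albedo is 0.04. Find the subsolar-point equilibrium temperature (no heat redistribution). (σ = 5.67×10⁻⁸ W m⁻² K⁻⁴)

Flux at 13.0 AU: S = 1360/13.0² = 8.05 W m⁻².
At the subsolar point the surface absorbs S(1−A) and emits σT⁴ per unit area — no factor of 4, since only the local patch is in balance.
T = [8.05 × 0.96 / 5.67×10⁻⁸]^(1/4) = (1.36×10⁸)^(1/4) = 108 K.

T_ss ≈ 108 K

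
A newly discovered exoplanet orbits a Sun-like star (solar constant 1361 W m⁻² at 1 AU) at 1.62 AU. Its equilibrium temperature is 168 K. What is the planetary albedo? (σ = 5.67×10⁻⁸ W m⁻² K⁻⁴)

Flux at 1.62 AU: S = 1361/1.62² = 519 W m⁻².
From T_eq⁴ = S(1−A)/(4σ): 1−A = 4σT_eq⁴/S.
1−A = 4 × 5.67×10⁻⁸ × (168)⁴ / 519 = 0.348.

A ≈ 0.65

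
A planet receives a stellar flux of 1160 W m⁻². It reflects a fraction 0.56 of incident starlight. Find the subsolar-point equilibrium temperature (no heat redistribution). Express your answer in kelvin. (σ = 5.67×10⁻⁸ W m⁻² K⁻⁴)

T_ss ≈ 308 K

At the subsolar point the surface absorbs S(1−A) and emits σT⁴ per unit area — no factor of 4, since only the local patch is in balance.
T = [1160 × 0.44 / 5.67×10⁻⁸]^(1/4) = (9.00×10⁹)^(1/4) = 308 K.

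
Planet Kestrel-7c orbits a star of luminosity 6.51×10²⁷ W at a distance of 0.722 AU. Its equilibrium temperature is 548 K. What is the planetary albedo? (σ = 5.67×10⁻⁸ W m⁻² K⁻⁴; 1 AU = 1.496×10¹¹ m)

d = 0.722 AU = 1.08×10¹¹ m.
Flux: S = L/(4πd²) = 6.51×10²⁷/(4π×(1.08×10¹¹)²) = 4.44×10⁴ W m⁻².
From T_eq⁴ = S(1−A)/(4σ): 1−A = 4σT_eq⁴/S.
1−A = 4 × 5.67×10⁻⁸ × (548)⁴ / 4.44×10⁴ = 0.461.

A ≈ 0.54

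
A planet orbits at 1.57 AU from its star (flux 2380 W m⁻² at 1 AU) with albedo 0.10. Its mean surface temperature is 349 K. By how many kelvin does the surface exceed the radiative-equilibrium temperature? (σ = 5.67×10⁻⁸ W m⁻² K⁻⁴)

ΔT ≈ 100.2 K

S = 2380/1.57² = 965.6 W m⁻².
T_eq = [S(1−A)/(4σ)]^(1/4) = [965.6×0.90/(4×5.67×10⁻⁸)]^(1/4) = 248.8 K.
ΔT = T_surf − T_eq = 349 − 248.8.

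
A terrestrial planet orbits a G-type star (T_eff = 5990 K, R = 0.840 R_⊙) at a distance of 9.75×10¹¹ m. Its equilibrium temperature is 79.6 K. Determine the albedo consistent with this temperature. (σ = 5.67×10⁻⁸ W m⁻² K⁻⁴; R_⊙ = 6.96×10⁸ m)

A ≈ 0.65

R_⋆ = 0.840 × 6.96×10⁸ = 5.85×10⁸ m.
L = 4πR_⋆²σT_⋆⁴ = 4π(5.85×10⁸)² × 5.67×10⁻⁸ × (5990)⁴ = 3.14×10²⁶ W.
S = L/(4πd²) = 26.2 W m⁻².
From T_eq⁴ = S(1−A)/(4σ): 1−A = 4σT_eq⁴/S.
1−A = 4 × 5.67×10⁻⁸ × (79.6)⁴ / 26.2 = 0.347.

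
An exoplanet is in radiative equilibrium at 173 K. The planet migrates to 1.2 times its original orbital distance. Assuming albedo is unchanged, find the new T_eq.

T_eq ≈ 158 K

T_eq ∝ L^(1/4) · d^(−1/2).
T′ = 173 / 1.2^(1/2) = 158 K.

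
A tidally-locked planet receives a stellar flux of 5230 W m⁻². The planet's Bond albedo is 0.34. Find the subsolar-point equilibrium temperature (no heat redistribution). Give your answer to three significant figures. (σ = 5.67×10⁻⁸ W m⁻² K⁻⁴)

At the subsolar point the surface absorbs S(1−A) and emits σT⁴ per unit area — no factor of 4, since only the local patch is in balance.
T = [5230 × 0.66 / 5.67×10⁻⁸]^(1/4) = (6.09×10¹⁰)^(1/4) = 497 K.

T_ss ≈ 497 K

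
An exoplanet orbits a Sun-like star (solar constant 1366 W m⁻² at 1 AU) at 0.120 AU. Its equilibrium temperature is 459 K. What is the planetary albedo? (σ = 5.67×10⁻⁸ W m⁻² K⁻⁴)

Flux at 0.120 AU: S = 1366/0.120² = 9.49×10⁴ W m⁻².
From T_eq⁴ = S(1−A)/(4σ): 1−A = 4σT_eq⁴/S.
1−A = 4 × 5.67×10⁻⁸ × (459)⁴ / 9.49×10⁴ = 0.106.

A ≈ 0.89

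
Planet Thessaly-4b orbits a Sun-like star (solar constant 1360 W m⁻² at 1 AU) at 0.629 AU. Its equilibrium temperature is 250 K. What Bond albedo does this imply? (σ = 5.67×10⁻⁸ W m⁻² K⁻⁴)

Flux at 0.629 AU: S = 1360/0.629² = 3440 W m⁻².
From T_eq⁴ = S(1−A)/(4σ): 1−A = 4σT_eq⁴/S.
1−A = 4 × 5.67×10⁻⁸ × (250)⁴ / 3440 = 0.258.

A ≈ 0.74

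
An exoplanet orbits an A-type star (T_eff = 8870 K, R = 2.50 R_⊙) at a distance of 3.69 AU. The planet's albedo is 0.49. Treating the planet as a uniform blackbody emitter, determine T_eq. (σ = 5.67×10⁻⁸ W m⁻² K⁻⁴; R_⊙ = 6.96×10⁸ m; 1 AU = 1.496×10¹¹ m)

R_⋆ = 2.50 × 6.96×10⁸ = 1.74×10⁹ m.
d = 3.69 AU = 5.52×10¹¹ m.
L = 4πR_⋆²σT_⋆⁴ = 4π(1.74×10⁹)² × 5.67×10⁻⁸ × (8870)⁴ = 1.34×10²⁸ W.
S = L/(4πd²) = 3490 W m⁻².
Energy balance: absorbed = emitted ⇒ πR²·S(1−A) = 4πR²·σT_eq⁴, so T_eq⁴ = S(1−A)/(4σ).
T_eq = [3490 × 0.51 / (4 × 5.67×10⁻⁸)]^(1/4) = (7.84×10⁹)^(1/4) = 298 K.

T_eq ≈ 298 K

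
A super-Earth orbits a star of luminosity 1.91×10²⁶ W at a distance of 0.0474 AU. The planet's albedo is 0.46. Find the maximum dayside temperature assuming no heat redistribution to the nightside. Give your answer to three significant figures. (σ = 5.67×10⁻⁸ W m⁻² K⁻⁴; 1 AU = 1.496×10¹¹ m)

d = 0.0474 AU = 7.09×10⁹ m.
Flux: S = L/(4πd²) = 1.91×10²⁶/(4π×(7.09×10⁹)²) = 3.02×10⁵ W m⁻².
With no redistribution each surface element balances locally: S(1−A) = σT⁴.
T = [3.02×10⁵ × 0.54 / 5.67×10⁻⁸]^(1/4) = (2.88×10¹²)^(1/4) = 1300 K.

T_ss ≈ 1300 K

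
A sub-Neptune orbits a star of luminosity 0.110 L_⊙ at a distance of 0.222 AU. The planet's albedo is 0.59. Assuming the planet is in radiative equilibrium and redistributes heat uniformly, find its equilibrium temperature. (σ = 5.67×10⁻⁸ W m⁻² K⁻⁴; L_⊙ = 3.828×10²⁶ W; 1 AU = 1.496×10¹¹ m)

T_eq ≈ 272 K

d = 0.222 AU = 3.32×10¹⁰ m.
L = 0.110 × 3.828×10²⁶ = 4.21×10²⁵ W.
Flux: S = L/(4πd²) = 4.21×10²⁵/(4π×(3.32×10¹⁰)²) = 3040 W m⁻².
Energy balance: absorbed = emitted ⇒ πR²·S(1−A) = 4πR²·σT_eq⁴, so T_eq⁴ = S(1−A)/(4σ).
T_eq = [3040 × 0.41 / (4 × 5.67×10⁻⁸)]^(1/4) = (5.49×10⁹)^(1/4) = 272 K.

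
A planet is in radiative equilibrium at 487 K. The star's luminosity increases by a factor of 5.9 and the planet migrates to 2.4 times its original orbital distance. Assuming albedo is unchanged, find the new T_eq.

T_eq ≈ 490 K

T_eq ∝ L^(1/4) · d^(−1/2).
T′ = 487 × 5.9^(1/4) / 2.4^(1/2) = 490 K.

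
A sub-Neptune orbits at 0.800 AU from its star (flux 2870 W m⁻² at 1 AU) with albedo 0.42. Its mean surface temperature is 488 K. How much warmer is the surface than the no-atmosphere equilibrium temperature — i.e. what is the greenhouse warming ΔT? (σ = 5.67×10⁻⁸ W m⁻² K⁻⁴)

S = 2870/0.800² = 4484 W m⁻².
T_eq = [S(1−A)/(4σ)]^(1/4) = [4484×0.58/(4×5.67×10⁻⁸)]^(1/4) = 327.2 K.
ΔT = T_surf − T_eq = 488 − 327.2.

ΔT ≈ 160.8 K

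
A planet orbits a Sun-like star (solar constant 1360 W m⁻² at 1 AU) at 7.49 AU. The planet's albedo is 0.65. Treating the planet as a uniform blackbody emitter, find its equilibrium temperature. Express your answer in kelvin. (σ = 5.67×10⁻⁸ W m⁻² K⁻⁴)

T_eq ≈ 78.2 K

Flux at 7.49 AU: S = 1360/7.49² = 24.2 W m⁻².
Energy balance: absorbed = emitted ⇒ πR²·S(1−A) = 4πR²·σT_eq⁴, so T_eq⁴ = S(1−A)/(4σ).
T_eq = [24.2 × 0.35 / (4 × 5.67×10⁻⁸)]^(1/4) = (3.74×10⁷)^(1/4) = 78.2 K.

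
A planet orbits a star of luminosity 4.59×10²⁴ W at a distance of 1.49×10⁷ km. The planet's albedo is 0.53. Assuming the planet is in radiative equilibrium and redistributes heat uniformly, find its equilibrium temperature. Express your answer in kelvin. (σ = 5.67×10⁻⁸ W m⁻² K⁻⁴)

d = 1.49×10⁷ km = 1.49×10¹⁰ m.
Flux: S = L/(4πd²) = 4.59×10²⁴/(4π×(1.49×10¹⁰)²) = 1650 W m⁻².
Energy balance: absorbed = emitted ⇒ πR²·S(1−A) = 4πR²·σT_eq⁴, so T_eq⁴ = S(1−A)/(4σ).
T_eq = [1650 × 0.47 / (4 × 5.67×10⁻⁸)]^(1/4) = (3.41×10⁹)^(1/4) = 242 K.

T_eq ≈ 242 K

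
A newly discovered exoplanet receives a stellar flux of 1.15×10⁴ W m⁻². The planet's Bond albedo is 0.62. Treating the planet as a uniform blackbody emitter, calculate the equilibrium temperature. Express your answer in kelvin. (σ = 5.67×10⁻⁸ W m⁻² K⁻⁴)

T_eq ≈ 373 K

Energy balance: absorbed = emitted ⇒ πR²·S(1−A) = 4πR²·σT_eq⁴, so T_eq⁴ = S(1−A)/(4σ).
T_eq = [1.15×10⁴ × 0.38 / (4 × 5.67×10⁻⁸)]^(1/4) = (1.93×10¹⁰)^(1/4) = 373 K.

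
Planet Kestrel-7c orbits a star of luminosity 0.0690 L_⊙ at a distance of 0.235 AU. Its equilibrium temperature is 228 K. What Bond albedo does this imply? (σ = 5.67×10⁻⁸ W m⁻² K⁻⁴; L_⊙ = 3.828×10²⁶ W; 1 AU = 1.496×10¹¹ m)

A ≈ 0.64

d = 0.235 AU = 3.52×10¹⁰ m.
L = 0.0690 × 3.828×10²⁶ = 2.64×10²⁵ W.
Flux: S = L/(4πd²) = 2.64×10²⁵/(4π×(3.52×10¹⁰)²) = 1700 W m⁻².
From T_eq⁴ = S(1−A)/(4σ): 1−A = 4σT_eq⁴/S.
1−A = 4 × 5.67×10⁻⁸ × (228)⁴ / 1700 = 0.360.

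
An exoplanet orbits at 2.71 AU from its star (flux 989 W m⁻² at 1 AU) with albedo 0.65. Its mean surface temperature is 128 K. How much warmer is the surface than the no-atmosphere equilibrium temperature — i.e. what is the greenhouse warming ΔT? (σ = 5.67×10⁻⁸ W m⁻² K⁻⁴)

S = 989/2.71² = 134.7 W m⁻².
T_eq = [S(1−A)/(4σ)]^(1/4) = [134.7×0.35/(4×5.67×10⁻⁸)]^(1/4) = 120.1 K.
ΔT = T_surf − T_eq = 128 − 120.1.

ΔT ≈ 7.9 K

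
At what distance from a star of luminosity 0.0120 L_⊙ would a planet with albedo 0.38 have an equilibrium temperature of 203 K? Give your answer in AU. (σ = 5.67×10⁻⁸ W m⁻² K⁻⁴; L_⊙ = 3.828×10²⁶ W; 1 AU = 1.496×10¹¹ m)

d ≈ 0.162 AU

L = 0.0120 × 3.828×10²⁶ = 4.59×10²⁴ W.
From T_eq⁴ = L(1−A)/(16πσd²): d = √[L(1−A)/(16πσT_eq⁴)].
d = √[4.59×10²⁴ × 0.62 / (16π × 5.67×10⁻⁸ × (203)⁴)] = 2.43×10¹⁰ m = 0.162 AU.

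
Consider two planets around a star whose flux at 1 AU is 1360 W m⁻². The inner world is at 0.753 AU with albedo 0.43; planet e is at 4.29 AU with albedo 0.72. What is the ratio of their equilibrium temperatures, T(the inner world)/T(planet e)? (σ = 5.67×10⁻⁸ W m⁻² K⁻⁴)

T₁/T₂ ≈ 2.851

T_eq = [S₀(1−A)/(4σd²)]^(1/4), so T ∝ (1−A)^(1/4) / √d.
T₁ = [1360×0.57/(4×5.67×10⁻⁸×0.753²)]^(1/4) = 278.64 K.
T₂ = [1360×0.28/(4×5.67×10⁻⁸×4.29²)]^(1/4) = 97.73 K.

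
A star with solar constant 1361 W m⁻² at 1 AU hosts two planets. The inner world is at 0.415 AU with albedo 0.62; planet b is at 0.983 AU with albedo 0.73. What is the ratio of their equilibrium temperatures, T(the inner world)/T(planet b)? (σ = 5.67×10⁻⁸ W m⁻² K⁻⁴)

T_eq = [S₀(1−A)/(4σd²)]^(1/4), so T ∝ (1−A)^(1/4) / √d.
T₁ = [1361×0.38/(4×5.67×10⁻⁸×0.415²)]^(1/4) = 339.22 K.
T₂ = [1361×0.27/(4×5.67×10⁻⁸×0.983²)]^(1/4) = 202.36 K.

T₁/T₂ ≈ 1.676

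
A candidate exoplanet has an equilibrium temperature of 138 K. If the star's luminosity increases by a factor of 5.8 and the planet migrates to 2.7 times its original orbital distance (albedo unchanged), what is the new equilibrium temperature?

T_eq ∝ L^(1/4) · d^(−1/2).
T′ = 138 × 5.8^(1/4) / 2.7^(1/2) = 130 K.

T_eq ≈ 130 K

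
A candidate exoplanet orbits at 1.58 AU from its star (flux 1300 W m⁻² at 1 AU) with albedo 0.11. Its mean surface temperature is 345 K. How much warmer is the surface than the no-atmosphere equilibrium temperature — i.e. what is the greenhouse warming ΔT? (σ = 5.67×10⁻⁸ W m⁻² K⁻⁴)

S = 1300/1.58² = 520.7 W m⁻².
T_eq = [S(1−A)/(4σ)]^(1/4) = [520.7×0.89/(4×5.67×10⁻⁸)]^(1/4) = 212.6 K.
ΔT = T_surf − T_eq = 345 − 212.6.

ΔT ≈ 132.4 K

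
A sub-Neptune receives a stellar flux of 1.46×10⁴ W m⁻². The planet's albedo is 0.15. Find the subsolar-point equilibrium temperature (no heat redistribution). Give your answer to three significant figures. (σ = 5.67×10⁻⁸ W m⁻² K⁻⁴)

At the subsolar point the surface absorbs S(1−A) and emits σT⁴ per unit area — no factor of 4, since only the local patch is in balance.
T = [1.46×10⁴ × 0.85 / 5.67×10⁻⁸]^(1/4) = (2.19×10¹¹)^(1/4) = 684 K.

T_ss ≈ 684 K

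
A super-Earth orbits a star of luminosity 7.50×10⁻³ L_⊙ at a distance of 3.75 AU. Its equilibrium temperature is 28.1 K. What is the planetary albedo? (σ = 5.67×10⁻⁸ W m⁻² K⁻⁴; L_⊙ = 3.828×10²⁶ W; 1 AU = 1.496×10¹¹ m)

d = 3.75 AU = 5.61×10¹¹ m.
L = 7.50×10⁻³ × 3.828×10²⁶ = 2.87×10²⁴ W.
Flux: S = L/(4πd²) = 2.87×10²⁴/(4π×(5.61×10¹¹)²) = 0.726 W m⁻².
From T_eq⁴ = S(1−A)/(4σ): 1−A = 4σT_eq⁴/S.
1−A = 4 × 5.67×10⁻⁸ × (28.1)⁴ / 0.726 = 0.195.

A ≈ 0.81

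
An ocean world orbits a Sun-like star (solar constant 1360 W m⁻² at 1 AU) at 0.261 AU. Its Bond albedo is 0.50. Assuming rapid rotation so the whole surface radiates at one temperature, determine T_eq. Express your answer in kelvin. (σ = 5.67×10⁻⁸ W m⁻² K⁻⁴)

Flux at 0.261 AU: S = 1360/0.261² = 2.00×10⁴ W m⁻².
Energy balance: absorbed = emitted ⇒ πR²·S(1−A) = 4πR²·σT_eq⁴, so T_eq⁴ = S(1−A)/(4σ).
T_eq = [2.00×10⁴ × 0.50 / (4 × 5.67×10⁻⁸)]^(1/4) = (4.40×10¹⁰)^(1/4) = 458 K.

T_eq ≈ 458 K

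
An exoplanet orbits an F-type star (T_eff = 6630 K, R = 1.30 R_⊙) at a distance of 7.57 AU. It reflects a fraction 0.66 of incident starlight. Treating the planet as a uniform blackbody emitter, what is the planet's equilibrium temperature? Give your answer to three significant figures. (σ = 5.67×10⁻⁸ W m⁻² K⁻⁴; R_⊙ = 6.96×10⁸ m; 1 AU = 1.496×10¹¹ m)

R_⋆ = 1.30 × 6.96×10⁸ = 9.05×10⁸ m.
d = 7.57 AU = 1.13×10¹² m.
L = 4πR_⋆²σT_⋆⁴ = 4π(9.05×10⁸)² × 5.67×10⁻⁸ × (6630)⁴ = 1.13×10²⁷ W.
S = L/(4πd²) = 69.9 W m⁻².
Energy balance: absorbed = emitted ⇒ πR²·S(1−A) = 4πR²·σT_eq⁴, so T_eq⁴ = S(1−A)/(4σ).
T_eq = [69.9 × 0.34 / (4 × 5.67×10⁻⁸)]^(1/4) = (1.05×10⁸)^(1/4) = 101 K.

T_eq ≈ 101 K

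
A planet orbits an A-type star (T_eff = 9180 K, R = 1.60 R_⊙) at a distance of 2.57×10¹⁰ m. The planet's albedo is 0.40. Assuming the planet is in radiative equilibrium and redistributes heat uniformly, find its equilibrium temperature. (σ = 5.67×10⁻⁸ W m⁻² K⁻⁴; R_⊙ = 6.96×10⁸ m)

R_⋆ = 1.60 × 6.96×10⁸ = 1.11×10⁹ m.
L = 4πR_⋆²σT_⋆⁴ = 4π(1.11×10⁹)² × 5.67×10⁻⁸ × (9180)⁴ = 6.28×10²⁷ W.
S = L/(4πd²) = 7.56×10⁵ W m⁻².
Energy balance: absorbed = emitted ⇒ πR²·S(1−A) = 4πR²·σT_eq⁴, so T_eq⁴ = S(1−A)/(4σ).
T_eq = [7.56×10⁵ × 0.60 / (4 × 5.67×10⁻⁸)]^(1/4) = (2.00×10¹²)^(1/4) = 1190 K.

T_eq ≈ 1190 K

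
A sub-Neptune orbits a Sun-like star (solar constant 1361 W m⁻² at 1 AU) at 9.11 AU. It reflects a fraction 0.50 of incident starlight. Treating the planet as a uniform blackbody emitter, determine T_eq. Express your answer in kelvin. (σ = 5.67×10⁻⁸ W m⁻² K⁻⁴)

Flux at 9.11 AU: S = 1361/9.11² = 16.4 W m⁻².
Energy balance: absorbed = emitted ⇒ πR²·S(1−A) = 4πR²·σT_eq⁴, so T_eq⁴ = S(1−A)/(4σ).
T_eq = [16.4 × 0.50 / (4 × 5.67×10⁻⁸)]^(1/4) = (3.62×10⁷)^(1/4) = 77.5 K.

T_eq ≈ 77.5 K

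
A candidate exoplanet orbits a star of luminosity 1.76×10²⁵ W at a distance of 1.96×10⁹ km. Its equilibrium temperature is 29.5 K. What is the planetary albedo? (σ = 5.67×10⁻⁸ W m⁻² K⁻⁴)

d = 1.96×10⁹ km = 1.96×10¹² m.
Flux: S = L/(4πd²) = 1.76×10²⁵/(4π×(1.96×10¹²)²) = 0.365 W m⁻².
From T_eq⁴ = S(1−A)/(4σ): 1−A = 4σT_eq⁴/S.
1−A = 4 × 5.67×10⁻⁸ × (29.5)⁴ / 0.365 = 0.471.

A ≈ 0.53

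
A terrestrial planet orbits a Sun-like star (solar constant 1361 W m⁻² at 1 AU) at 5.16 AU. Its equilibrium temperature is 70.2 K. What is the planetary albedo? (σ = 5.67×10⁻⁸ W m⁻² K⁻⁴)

Flux at 5.16 AU: S = 1361/5.16² = 51.1 W m⁻².
From T_eq⁴ = S(1−A)/(4σ): 1−A = 4σT_eq⁴/S.
1−A = 4 × 5.67×10⁻⁸ × (70.2)⁴ / 51.1 = 0.108.

A ≈ 0.89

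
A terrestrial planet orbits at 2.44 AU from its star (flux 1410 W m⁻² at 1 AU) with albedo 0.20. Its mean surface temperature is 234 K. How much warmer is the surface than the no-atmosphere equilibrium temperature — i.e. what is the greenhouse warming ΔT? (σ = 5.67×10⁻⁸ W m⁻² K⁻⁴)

ΔT ≈ 64.0 K

S = 1410/2.44² = 236.8 W m⁻².
T_eq = [S(1−A)/(4σ)]^(1/4) = [236.8×0.80/(4×5.67×10⁻⁸)]^(1/4) = 170.0 K.
ΔT = T_surf − T_eq = 234 − 170.0.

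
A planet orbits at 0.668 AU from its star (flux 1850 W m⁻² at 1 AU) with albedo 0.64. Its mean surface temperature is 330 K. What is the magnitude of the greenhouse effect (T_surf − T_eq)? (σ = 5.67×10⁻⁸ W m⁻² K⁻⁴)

ΔT ≈ 45.2 K

S = 1850/0.668² = 4146 W m⁻².
T_eq = [S(1−A)/(4σ)]^(1/4) = [4146×0.36/(4×5.67×10⁻⁸)]^(1/4) = 284.8 K.
ΔT = T_surf − T_eq = 330 − 284.8.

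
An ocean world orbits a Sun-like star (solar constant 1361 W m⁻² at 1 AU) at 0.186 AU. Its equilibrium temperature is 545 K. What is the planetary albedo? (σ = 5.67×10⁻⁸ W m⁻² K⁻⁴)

A ≈ 0.49

Flux at 0.186 AU: S = 1361/0.186² = 3.93×10⁴ W m⁻².
From T_eq⁴ = S(1−A)/(4σ): 1−A = 4σT_eq⁴/S.
1−A = 4 × 5.67×10⁻⁸ × (545)⁴ / 3.93×10⁴ = 0.509.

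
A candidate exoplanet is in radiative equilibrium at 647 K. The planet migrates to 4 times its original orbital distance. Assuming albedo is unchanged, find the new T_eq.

T_eq ≈ 324 K

T_eq ∝ L^(1/4) · d^(−1/2).
T′ = 647 / 4^(1/2) = 324 K.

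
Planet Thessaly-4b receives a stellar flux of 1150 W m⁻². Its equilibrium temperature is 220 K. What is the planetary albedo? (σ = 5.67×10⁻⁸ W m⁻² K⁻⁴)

From T_eq⁴ = S(1−A)/(4σ): 1−A = 4σT_eq⁴/S.
1−A = 4 × 5.67×10⁻⁸ × (220)⁴ / 1150 = 0.462.

A ≈ 0.54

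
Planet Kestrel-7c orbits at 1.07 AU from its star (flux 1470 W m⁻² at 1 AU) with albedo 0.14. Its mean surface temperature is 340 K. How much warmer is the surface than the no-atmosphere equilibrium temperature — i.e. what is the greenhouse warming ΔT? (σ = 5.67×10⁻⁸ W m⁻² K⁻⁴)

ΔT ≈ 75.8 K

S = 1470/1.07² = 1284 W m⁻².
T_eq = [S(1−A)/(4σ)]^(1/4) = [1284×0.86/(4×5.67×10⁻⁸)]^(1/4) = 264.2 K.
ΔT = T_surf − T_eq = 340 − 264.2.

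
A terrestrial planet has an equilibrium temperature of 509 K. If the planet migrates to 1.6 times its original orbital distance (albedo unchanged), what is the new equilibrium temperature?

T_eq ∝ L^(1/4) · d^(−1/2).
T′ = 509 / 1.6^(1/2) = 402 K.

T_eq ≈ 402 K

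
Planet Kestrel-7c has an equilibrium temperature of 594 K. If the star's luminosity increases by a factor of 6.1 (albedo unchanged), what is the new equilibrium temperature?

T_eq ∝ L^(1/4) · d^(−1/2).
T′ = 594 × 6.1^(1/4) = 934 K.

T_eq ≈ 934 K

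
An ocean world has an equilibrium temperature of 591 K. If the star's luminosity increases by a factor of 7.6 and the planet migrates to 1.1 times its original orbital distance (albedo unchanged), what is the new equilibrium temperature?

T_eq ≈ 936 K

T_eq ∝ L^(1/4) · d^(−1/2).
T′ = 591 × 7.6^(1/4) / 1.1^(1/2) = 936 K.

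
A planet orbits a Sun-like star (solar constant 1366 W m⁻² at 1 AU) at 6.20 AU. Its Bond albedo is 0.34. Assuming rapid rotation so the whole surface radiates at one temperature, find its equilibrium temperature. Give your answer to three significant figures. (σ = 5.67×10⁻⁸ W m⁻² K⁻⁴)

T_eq ≈ 101 K

Flux at 6.20 AU: S = 1366/6.20² = 35.5 W m⁻².
Energy balance: absorbed = emitted ⇒ πR²·S(1−A) = 4πR²·σT_eq⁴, so T_eq⁴ = S(1−A)/(4σ).
T_eq = [35.5 × 0.66 / (4 × 5.67×10⁻⁸)]^(1/4) = (1.03×10⁸)^(1/4) = 101 K.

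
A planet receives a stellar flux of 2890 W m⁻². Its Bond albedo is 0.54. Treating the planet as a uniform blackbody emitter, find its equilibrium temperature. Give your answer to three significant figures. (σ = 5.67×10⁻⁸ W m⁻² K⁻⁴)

Energy balance: absorbed = emitted ⇒ πR²·S(1−A) = 4πR²·σT_eq⁴, so T_eq⁴ = S(1−A)/(4σ).
T_eq = [2890 × 0.46 / (4 × 5.67×10⁻⁸)]^(1/4) = (5.86×10⁹)^(1/4) = 277 K.

T_eq ≈ 277 K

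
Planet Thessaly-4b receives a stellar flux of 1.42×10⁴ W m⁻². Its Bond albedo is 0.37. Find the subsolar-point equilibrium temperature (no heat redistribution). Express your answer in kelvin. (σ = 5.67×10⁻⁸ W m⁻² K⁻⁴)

T_ss ≈ 630 K

At the subsolar point the surface absorbs S(1−A) and emits σT⁴ per unit area — no factor of 4, since only the local patch is in balance.
T = [1.42×10⁴ × 0.63 / 5.67×10⁻⁸]^(1/4) = (1.58×10¹¹)^(1/4) = 630 K.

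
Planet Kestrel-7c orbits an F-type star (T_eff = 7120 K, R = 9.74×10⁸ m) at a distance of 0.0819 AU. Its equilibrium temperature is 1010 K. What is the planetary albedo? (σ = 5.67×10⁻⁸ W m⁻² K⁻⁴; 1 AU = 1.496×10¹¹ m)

d = 0.0819 AU = 1.23×10¹⁰ m.
L = 4πR_⋆²σT_⋆⁴ = 4π(9.74×10⁸)² × 5.67×10⁻⁸ × (7120)⁴ = 1.74×10²⁷ W.
S = L/(4πd²) = 9.21×10⁵ W m⁻².
From T_eq⁴ = S(1−A)/(4σ): 1−A = 4σT_eq⁴/S.
1−A = 4 × 5.67×10⁻⁸ × (1010)⁴ / 9.21×10⁵ = 0.256.

A ≈ 0.74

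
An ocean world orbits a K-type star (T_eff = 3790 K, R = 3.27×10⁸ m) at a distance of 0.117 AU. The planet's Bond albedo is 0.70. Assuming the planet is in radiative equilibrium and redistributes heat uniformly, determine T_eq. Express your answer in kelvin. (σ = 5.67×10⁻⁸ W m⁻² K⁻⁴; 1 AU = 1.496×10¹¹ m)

T_eq ≈ 271 K

d = 0.117 AU = 1.75×10¹⁰ m.
L = 4πR_⋆²σT_⋆⁴ = 4π(3.27×10⁸)² × 5.67×10⁻⁸ × (3790)⁴ = 1.57×10²⁵ W.
S = L/(4πd²) = 4080 W m⁻².
Energy balance: absorbed = emitted ⇒ πR²·S(1−A) = 4πR²·σT_eq⁴, so T_eq⁴ = S(1−A)/(4σ).
T_eq = [4080 × 0.30 / (4 × 5.67×10⁻⁸)]^(1/4) = (5.40×10⁹)^(1/4) = 271 K.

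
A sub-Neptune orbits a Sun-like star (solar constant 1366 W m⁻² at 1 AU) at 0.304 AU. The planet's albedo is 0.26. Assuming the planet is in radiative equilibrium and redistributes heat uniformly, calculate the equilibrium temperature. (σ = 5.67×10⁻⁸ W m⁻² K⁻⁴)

T_eq ≈ 469 K

Flux at 0.304 AU: S = 1366/0.304² = 1.48×10⁴ W m⁻².
Energy balance: absorbed = emitted ⇒ πR²·S(1−A) = 4πR²·σT_eq⁴, so T_eq⁴ = S(1−A)/(4σ).
T_eq = [1.48×10⁴ × 0.74 / (4 × 5.67×10⁻⁸)]^(1/4) = (4.82×10¹⁰)^(1/4) = 469 K.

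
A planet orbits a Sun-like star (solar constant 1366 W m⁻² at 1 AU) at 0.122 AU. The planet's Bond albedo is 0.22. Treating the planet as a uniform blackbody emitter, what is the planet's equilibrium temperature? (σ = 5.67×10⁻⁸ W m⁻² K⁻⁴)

Flux at 0.122 AU: S = 1366/0.122² = 9.18×10⁴ W m⁻².
Energy balance: absorbed = emitted ⇒ πR²·S(1−A) = 4πR²·σT_eq⁴, so T_eq⁴ = S(1−A)/(4σ).
T_eq = [9.18×10⁴ × 0.78 / (4 × 5.67×10⁻⁸)]^(1/4) = (3.16×10¹¹)^(1/4) = 750 K.

T_eq ≈ 750 K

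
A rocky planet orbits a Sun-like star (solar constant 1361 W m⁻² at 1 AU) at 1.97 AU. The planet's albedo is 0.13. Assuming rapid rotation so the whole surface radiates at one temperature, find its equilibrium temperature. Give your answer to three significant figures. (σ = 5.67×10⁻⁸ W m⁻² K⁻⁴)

Flux at 1.97 AU: S = 1361/1.97² = 351 W m⁻².
Energy balance: absorbed = emitted ⇒ πR²·S(1−A) = 4πR²·σT_eq⁴, so T_eq⁴ = S(1−A)/(4σ).
T_eq = [351 × 0.87 / (4 × 5.67×10⁻⁸)]^(1/4) = (1.35×10⁹)^(1/4) = 192 K.

T_eq ≈ 192 K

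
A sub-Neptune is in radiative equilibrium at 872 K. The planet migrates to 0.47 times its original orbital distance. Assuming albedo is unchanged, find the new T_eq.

T_eq ∝ L^(1/4) · d^(−1/2).
T′ = 872 / 0.47^(1/2) = 1270 K.

T_eq ≈ 1270 K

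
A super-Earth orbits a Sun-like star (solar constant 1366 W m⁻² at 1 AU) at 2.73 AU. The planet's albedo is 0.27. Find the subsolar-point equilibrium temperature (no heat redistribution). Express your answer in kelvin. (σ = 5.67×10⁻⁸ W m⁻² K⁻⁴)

Flux at 2.73 AU: S = 1366/2.73² = 183 W m⁻².
At the subsolar point the surface absorbs S(1−A) and emits σT⁴ per unit area — no factor of 4, since only the local patch is in balance.
T = [183 × 0.73 / 5.67×10⁻⁸]^(1/4) = (2.36×10⁹)^(1/4) = 220 K.

T_ss ≈ 220 K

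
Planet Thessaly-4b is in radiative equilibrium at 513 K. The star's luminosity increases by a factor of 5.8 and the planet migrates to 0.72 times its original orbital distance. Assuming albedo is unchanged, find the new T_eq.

T_eq ∝ L^(1/4) · d^(−1/2).
T′ = 513 × 5.8^(1/4) / 0.72^(1/2) = 938 K.

T_eq ≈ 938 K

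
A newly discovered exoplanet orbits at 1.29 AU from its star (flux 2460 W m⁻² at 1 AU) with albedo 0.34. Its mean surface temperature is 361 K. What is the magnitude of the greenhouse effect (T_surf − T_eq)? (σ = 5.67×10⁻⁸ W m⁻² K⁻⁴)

S = 2460/1.29² = 1478 W m⁻².
T_eq = [S(1−A)/(4σ)]^(1/4) = [1478×0.66/(4×5.67×10⁻⁸)]^(1/4) = 256.1 K.
ΔT = T_surf − T_eq = 361 − 256.1.

ΔT ≈ 104.9 K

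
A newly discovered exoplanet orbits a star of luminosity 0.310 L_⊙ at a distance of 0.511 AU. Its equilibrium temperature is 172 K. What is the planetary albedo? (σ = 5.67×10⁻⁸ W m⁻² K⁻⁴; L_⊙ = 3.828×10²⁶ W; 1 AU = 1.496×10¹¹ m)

A ≈ 0.88

d = 0.511 AU = 7.64×10¹⁰ m.
L = 0.310 × 3.828×10²⁶ = 1.19×10²⁶ W.
Flux: S = L/(4πd²) = 1.19×10²⁶/(4π×(7.64×10¹⁰)²) = 1620 W m⁻².
From T_eq⁴ = S(1−A)/(4σ): 1−A = 4σT_eq⁴/S.
1−A = 4 × 5.67×10⁻⁸ × (172)⁴ / 1620 = 0.123.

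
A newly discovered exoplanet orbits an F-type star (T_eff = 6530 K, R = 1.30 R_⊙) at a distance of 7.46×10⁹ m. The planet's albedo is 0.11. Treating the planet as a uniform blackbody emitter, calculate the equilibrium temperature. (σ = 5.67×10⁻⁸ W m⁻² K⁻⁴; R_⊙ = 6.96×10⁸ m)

T_eq ≈ 1560 K

R_⋆ = 1.30 × 6.96×10⁸ = 9.05×10⁸ m.
L = 4πR_⋆²σT_⋆⁴ = 4π(9.05×10⁸)² × 5.67×10⁻⁸ × (6530)⁴ = 1.06×10²⁷ W.
S = L/(4πd²) = 1.52×10⁶ W m⁻².
Energy balance: absorbed = emitted ⇒ πR²·S(1−A) = 4πR²·σT_eq⁴, so T_eq⁴ = S(1−A)/(4σ).
T_eq = [1.52×10⁶ × 0.89 / (4 × 5.67×10⁻⁸)]^(1/4) = (5.95×10¹²)^(1/4) = 1560 K.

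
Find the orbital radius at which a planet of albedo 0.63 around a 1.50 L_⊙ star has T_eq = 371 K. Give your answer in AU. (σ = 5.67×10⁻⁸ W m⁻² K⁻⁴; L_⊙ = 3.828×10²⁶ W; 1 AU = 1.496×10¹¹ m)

d ≈ 0.419 AU

L = 1.50 × 3.828×10²⁶ = 5.74×10²⁶ W.
From T_eq⁴ = L(1−A)/(16πσd²): d = √[L(1−A)/(16πσT_eq⁴)].
d = √[5.74×10²⁶ × 0.37 / (16π × 5.67×10⁻⁸ × (371)⁴)] = 6.27×10¹⁰ m = 0.419 AU.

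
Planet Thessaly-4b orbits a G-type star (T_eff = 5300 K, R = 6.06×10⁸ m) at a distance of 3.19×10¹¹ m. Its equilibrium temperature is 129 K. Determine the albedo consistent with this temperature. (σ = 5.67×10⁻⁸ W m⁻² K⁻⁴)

L = 4πR_⋆²σT_⋆⁴ = 4π(6.06×10⁸)² × 5.67×10⁻⁸ × (5300)⁴ = 2.06×10²⁶ W.
S = L/(4πd²) = 161 W m⁻².
From T_eq⁴ = S(1−A)/(4σ): 1−A = 4σT_eq⁴/S.
1−A = 4 × 5.67×10⁻⁸ × (129)⁴ / 161 = 0.389.

A ≈ 0.61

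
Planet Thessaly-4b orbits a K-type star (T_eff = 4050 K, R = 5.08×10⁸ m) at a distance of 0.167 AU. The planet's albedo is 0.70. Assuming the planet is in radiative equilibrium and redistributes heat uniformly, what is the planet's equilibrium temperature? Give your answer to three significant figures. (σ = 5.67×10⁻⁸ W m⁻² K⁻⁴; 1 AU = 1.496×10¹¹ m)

d = 0.167 AU = 2.50×10¹⁰ m.
L = 4πR_⋆²σT_⋆⁴ = 4π(5.08×10⁸)² × 5.67×10⁻⁸ × (4050)⁴ = 4.95×10²⁵ W.
S = L/(4πd²) = 6310 W m⁻².
Energy balance: absorbed = emitted ⇒ πR²·S(1−A) = 4πR²·σT_eq⁴, so T_eq⁴ = S(1−A)/(4σ).
T_eq = [6310 × 0.30 / (4 × 5.67×10⁻⁸)]^(1/4) = (8.34×10⁹)^(1/4) = 302 K.

T_eq ≈ 302 K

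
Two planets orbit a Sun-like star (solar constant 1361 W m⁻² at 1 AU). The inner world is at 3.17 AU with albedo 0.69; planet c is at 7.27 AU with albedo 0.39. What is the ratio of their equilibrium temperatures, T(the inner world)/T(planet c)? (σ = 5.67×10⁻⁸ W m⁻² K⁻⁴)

T_eq = [S₀(1−A)/(4σd²)]^(1/4), so T ∝ (1−A)^(1/4) / √d.
T₁ = [1361×0.31/(4×5.67×10⁻⁸×3.17²)]^(1/4) = 116.64 K.
T₂ = [1361×0.61/(4×5.67×10⁻⁸×7.27²)]^(1/4) = 91.23 K.

T₁/T₂ ≈ 1.279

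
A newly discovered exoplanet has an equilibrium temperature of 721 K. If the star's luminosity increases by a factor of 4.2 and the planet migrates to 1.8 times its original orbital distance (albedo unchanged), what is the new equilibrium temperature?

T_eq ∝ L^(1/4) · d^(−1/2).
T′ = 721 × 4.2^(1/4) / 1.8^(1/2) = 769 K.

T_eq ≈ 769 K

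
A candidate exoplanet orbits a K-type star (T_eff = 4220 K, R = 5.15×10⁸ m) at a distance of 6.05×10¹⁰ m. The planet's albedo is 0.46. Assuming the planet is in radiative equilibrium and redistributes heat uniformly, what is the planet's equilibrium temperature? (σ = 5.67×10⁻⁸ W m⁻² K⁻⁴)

T_eq ≈ 236 K

L = 4πR_⋆²σT_⋆⁴ = 4π(5.15×10⁸)² × 5.67×10⁻⁸ × (4220)⁴ = 5.99×10²⁵ W.
S = L/(4πd²) = 1300 W m⁻².
Energy balance: absorbed = emitted ⇒ πR²·S(1−A) = 4πR²·σT_eq⁴, so T_eq⁴ = S(1−A)/(4σ).
T_eq = [1300 × 0.54 / (4 × 5.67×10⁻⁸)]^(1/4) = (3.10×10⁹)^(1/4) = 236 K.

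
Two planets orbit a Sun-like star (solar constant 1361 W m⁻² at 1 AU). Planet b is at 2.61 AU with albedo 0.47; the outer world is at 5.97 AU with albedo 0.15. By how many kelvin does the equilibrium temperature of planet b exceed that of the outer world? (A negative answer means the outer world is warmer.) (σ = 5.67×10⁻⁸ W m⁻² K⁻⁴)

ΔT ≈ 37.6 K

T_eq = [S₀(1−A)/(4σd²)]^(1/4), so T ∝ (1−A)^(1/4) / √d.
T₁ = [1361×0.53/(4×5.67×10⁻⁸×2.61²)]^(1/4) = 146.99 K.
T₂ = [1361×0.85/(4×5.67×10⁻⁸×5.97²)]^(1/4) = 109.38 K.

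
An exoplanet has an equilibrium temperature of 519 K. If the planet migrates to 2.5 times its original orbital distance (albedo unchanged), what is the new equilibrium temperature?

T_eq ≈ 328 K

T_eq ∝ L^(1/4) · d^(−1/2).
T′ = 519 / 2.5^(1/2) = 328 K.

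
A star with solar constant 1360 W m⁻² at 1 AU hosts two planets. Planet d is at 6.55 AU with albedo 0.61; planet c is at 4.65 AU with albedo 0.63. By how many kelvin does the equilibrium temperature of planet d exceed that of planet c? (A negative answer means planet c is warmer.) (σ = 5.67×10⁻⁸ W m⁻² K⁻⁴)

ΔT ≈ -14.7 K

T_eq = [S₀(1−A)/(4σd²)]^(1/4), so T ∝ (1−A)^(1/4) / √d.
T₁ = [1360×0.39/(4×5.67×10⁻⁸×6.55²)]^(1/4) = 85.92 K.
T₂ = [1360×0.37/(4×5.67×10⁻⁸×4.65²)]^(1/4) = 100.65 K.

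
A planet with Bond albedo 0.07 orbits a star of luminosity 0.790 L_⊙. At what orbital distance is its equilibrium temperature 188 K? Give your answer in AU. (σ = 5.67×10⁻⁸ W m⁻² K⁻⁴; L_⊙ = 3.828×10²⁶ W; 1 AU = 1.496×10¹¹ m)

d ≈ 1.88 AU

L = 0.790 × 3.828×10²⁶ = 3.02×10²⁶ W.
From T_eq⁴ = L(1−A)/(16πσd²): d = √[L(1−A)/(16πσT_eq⁴)].
d = √[3.02×10²⁶ × 0.93 / (16π × 5.67×10⁻⁸ × (188)⁴)] = 2.81×10¹¹ m = 1.88 AU.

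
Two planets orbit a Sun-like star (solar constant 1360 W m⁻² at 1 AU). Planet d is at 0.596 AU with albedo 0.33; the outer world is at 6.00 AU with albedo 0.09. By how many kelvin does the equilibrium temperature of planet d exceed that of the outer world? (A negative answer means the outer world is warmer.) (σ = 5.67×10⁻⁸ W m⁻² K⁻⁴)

ΔT ≈ 215.2 K

T_eq = [S₀(1−A)/(4σd²)]^(1/4), so T ∝ (1−A)^(1/4) / √d.
T₁ = [1360×0.67/(4×5.67×10⁻⁸×0.596²)]^(1/4) = 326.11 K.
T₂ = [1360×0.91/(4×5.67×10⁻⁸×6.00²)]^(1/4) = 110.96 K.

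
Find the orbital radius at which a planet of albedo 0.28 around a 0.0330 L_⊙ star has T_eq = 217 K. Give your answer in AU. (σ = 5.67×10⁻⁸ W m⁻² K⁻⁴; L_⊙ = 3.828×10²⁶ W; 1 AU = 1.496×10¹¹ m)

L = 0.0330 × 3.828×10²⁶ = 1.26×10²⁵ W.
From T_eq⁴ = L(1−A)/(16πσd²): d = √[L(1−A)/(16πσT_eq⁴)].
d = √[1.26×10²⁵ × 0.72 / (16π × 5.67×10⁻⁸ × (217)⁴)] = 3.79×10¹⁰ m = 0.254 AU.

d ≈ 0.254 AU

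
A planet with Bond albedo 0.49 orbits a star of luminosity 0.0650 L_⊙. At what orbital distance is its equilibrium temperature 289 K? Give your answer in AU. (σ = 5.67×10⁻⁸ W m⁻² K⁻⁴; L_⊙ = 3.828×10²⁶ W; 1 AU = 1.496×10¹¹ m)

d ≈ 0.169 AU

L = 0.0650 × 3.828×10²⁶ = 2.49×10²⁵ W.
From T_eq⁴ = L(1−A)/(16πσd²): d = √[L(1−A)/(16πσT_eq⁴)].
d = √[2.49×10²⁵ × 0.51 / (16π × 5.67×10⁻⁸ × (289)⁴)] = 2.53×10¹⁰ m = 0.169 AU.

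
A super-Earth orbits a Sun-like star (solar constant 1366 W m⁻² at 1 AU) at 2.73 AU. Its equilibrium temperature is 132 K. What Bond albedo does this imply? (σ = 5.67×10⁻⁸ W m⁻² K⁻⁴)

A ≈ 0.62

Flux at 2.73 AU: S = 1366/2.73² = 183 W m⁻².
From T_eq⁴ = S(1−A)/(4σ): 1−A = 4σT_eq⁴/S.
1−A = 4 × 5.67×10⁻⁸ × (132)⁴ / 183 = 0.376.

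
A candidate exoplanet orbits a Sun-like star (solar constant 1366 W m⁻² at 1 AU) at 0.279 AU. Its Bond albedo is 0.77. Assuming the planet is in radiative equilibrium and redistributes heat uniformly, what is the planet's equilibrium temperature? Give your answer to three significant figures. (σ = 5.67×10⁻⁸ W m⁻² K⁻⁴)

T_eq ≈ 365 K

Flux at 0.279 AU: S = 1366/0.279² = 1.75×10⁴ W m⁻².
Energy balance: absorbed = emitted ⇒ πR²·S(1−A) = 4πR²·σT_eq⁴, so T_eq⁴ = S(1−A)/(4σ).
T_eq = [1.75×10⁴ × 0.23 / (4 × 5.67×10⁻⁸)]^(1/4) = (1.78×10¹⁰)^(1/4) = 365 K.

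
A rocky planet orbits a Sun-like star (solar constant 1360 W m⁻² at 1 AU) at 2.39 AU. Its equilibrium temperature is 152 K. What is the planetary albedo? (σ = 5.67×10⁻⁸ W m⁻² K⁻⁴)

Flux at 2.39 AU: S = 1360/2.39² = 238 W m⁻².
From T_eq⁴ = S(1−A)/(4σ): 1−A = 4σT_eq⁴/S.
1−A = 4 × 5.67×10⁻⁸ × (152)⁴ / 238 = 0.508.

A ≈ 0.49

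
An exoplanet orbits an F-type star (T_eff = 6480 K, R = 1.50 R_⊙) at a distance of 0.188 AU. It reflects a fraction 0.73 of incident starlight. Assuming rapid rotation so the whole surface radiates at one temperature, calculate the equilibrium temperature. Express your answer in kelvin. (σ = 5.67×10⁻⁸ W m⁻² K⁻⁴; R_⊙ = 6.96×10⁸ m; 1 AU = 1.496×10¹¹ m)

R_⋆ = 1.50 × 6.96×10⁸ = 1.04×10⁹ m.
d = 0.188 AU = 2.81×10¹⁰ m.
L = 4πR_⋆²σT_⋆⁴ = 4π(1.04×10⁹)² × 5.67×10⁻⁸ × (6480)⁴ = 1.37×10²⁷ W.
S = L/(4πd²) = 1.38×10⁵ W m⁻².
Energy balance: absorbed = emitted ⇒ πR²·S(1−A) = 4πR²·σT_eq⁴, so T_eq⁴ = S(1−A)/(4σ).
T_eq = [1.38×10⁵ × 0.27 / (4 × 5.67×10⁻⁸)]^(1/4) = (1.64×10¹¹)^(1/4) = 636 K.

T_eq ≈ 636 K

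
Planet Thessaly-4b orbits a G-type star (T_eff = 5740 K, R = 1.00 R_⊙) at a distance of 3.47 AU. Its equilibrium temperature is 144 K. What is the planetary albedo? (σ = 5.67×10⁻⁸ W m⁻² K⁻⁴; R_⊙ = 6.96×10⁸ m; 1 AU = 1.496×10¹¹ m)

A ≈ 0.12

R_⋆ = 1.00 × 6.96×10⁸ = 6.96×10⁸ m.
d = 3.47 AU = 5.19×10¹¹ m.
L = 4πR_⋆²σT_⋆⁴ = 4π(6.96×10⁸)² × 5.67×10⁻⁸ × (5740)⁴ = 3.75×10²⁶ W.
S = L/(4πd²) = 111 W m⁻².
From T_eq⁴ = S(1−A)/(4σ): 1−A = 4σT_eq⁴/S.
1−A = 4 × 5.67×10⁻⁸ × (144)⁴ / 111 = 0.881.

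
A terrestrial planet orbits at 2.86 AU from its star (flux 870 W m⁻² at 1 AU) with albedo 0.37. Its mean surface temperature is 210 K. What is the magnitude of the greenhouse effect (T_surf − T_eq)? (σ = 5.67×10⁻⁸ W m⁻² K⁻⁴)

ΔT ≈ 78.9 K

S = 870/2.86² = 106.4 W m⁻².
T_eq = [S(1−A)/(4σ)]^(1/4) = [106.4×0.63/(4×5.67×10⁻⁸)]^(1/4) = 131.1 K.
ΔT = T_surf − T_eq = 210 − 131.1.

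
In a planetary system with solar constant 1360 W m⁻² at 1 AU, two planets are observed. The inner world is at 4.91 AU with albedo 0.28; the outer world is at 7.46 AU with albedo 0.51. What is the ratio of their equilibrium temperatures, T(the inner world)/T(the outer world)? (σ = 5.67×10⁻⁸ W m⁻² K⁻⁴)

T₁/T₂ ≈ 1.357

T_eq = [S₀(1−A)/(4σd²)]^(1/4), so T ∝ (1−A)^(1/4) / √d.
T₁ = [1360×0.72/(4×5.67×10⁻⁸×4.91²)]^(1/4) = 115.68 K.
T₂ = [1360×0.49/(4×5.67×10⁻⁸×7.46²)]^(1/4) = 85.24 K.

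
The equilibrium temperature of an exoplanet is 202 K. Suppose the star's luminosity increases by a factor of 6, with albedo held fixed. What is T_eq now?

T_eq ∝ L^(1/4) · d^(−1/2).
T′ = 202 × 6^(1/4) = 316 K.

T_eq ≈ 316 K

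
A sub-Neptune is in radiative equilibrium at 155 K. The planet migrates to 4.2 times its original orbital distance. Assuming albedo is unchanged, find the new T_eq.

T_eq ∝ L^(1/4) · d^(−1/2).
T′ = 155 / 4.2^(1/2) = 75.6 K.

T_eq ≈ 75.6 K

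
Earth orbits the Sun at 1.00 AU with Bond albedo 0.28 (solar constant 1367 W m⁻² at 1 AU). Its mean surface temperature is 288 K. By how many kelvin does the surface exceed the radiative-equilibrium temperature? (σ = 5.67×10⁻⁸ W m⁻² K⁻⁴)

S = 1367/1.00² = 1367 W m⁻².
T_eq = [S(1−A)/(4σ)]^(1/4) = [1367×0.72/(4×5.67×10⁻⁸)]^(1/4) = 256.7 K.
ΔT = T_surf − T_eq = 288 − 256.7.

ΔT ≈ 31.3 K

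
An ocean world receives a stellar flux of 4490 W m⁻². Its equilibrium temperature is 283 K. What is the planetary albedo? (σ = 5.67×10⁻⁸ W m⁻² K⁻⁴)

A ≈ 0.68

From T_eq⁴ = S(1−A)/(4σ): 1−A = 4σT_eq⁴/S.
1−A = 4 × 5.67×10⁻⁸ × (283)⁴ / 4490 = 0.324.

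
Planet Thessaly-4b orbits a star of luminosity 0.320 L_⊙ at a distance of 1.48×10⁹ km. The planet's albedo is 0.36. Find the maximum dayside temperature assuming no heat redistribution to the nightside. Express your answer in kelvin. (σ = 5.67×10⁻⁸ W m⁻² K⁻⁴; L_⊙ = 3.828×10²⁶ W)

T_ss ≈ 84.2 K

d = 1.48×10⁹ km = 1.48×10¹² m.
L = 0.320 × 3.828×10²⁶ = 1.22×10²⁶ W.
Flux: S = L/(4πd²) = 1.22×10²⁶/(4π×(1.48×10¹²)²) = 4.45 W m⁻².
With no redistribution each surface element balances locally: S(1−A) = σT⁴.
T = [4.45 × 0.64 / 5.67×10⁻⁸]^(1/4) = (5.02×10⁷)^(1/4) = 84.2 K.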